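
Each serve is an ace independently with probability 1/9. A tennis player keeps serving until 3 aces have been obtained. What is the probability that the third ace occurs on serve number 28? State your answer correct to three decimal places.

0.025

Y = trial on which the third success occurs; negative binomial, r=3, p=0.111111.
P(Y=28) = C(27,2) · p^3 · (1−p)^25
= 351 · 0.0013717 · 0.052624 = 0.02534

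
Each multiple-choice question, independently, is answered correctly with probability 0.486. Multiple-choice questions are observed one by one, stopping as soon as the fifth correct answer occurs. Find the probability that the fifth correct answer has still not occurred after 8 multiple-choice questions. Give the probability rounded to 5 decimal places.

0.66689

Needing more than 8 multiple-choice questions ⇔ fewer than 5 successes in the first 8. With X ~ Binomial(8, 0.486), P(Y > 8) = P(X ≤ 4).
  k=0: C(8,0)·0.486^0·0.514^8 = 0.0048720
  k=1: C(8,1)·0.486^1·0.514^7 = 0.0368526
  k=2: C(8,2)·0.486^2·0.514^6 = 0.1219577
  k=3: C(8,3)·0.486^3·0.514^5 = 0.2306282
  k=4: C(8,4)·0.486^4·0.514^4 = 0.2725810
P(X ≤ 4) = 0.6668915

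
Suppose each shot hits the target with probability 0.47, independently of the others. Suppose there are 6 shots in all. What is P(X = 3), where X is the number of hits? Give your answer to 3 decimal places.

X ~ Binomial(n=6, p=0.47).
P(X=3) = C(6,3) · p^3 · (1−p)^3
= 20 · 0.10382 · 0.14888 = 0.30914

0.309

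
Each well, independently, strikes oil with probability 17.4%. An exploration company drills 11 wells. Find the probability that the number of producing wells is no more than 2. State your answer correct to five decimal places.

X ~ Binomial(11, 0.174); P(X ≤ 2) = Σ C(11,k) p^k (1−p)^(11−k) over k:
  k=0: C(11,0)·0.174^0·0.826^11 = 0.1221182
  k=1: C(11,1)·0.174^1·0.826^10 = 0.2829713
  k=2: C(11,2)·0.174^2·0.826^9 = 0.2980448
Total = 0.7031344

0.70313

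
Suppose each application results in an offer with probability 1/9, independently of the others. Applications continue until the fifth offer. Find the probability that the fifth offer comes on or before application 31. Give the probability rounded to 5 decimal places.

Finishing within 31 applications ⇔ at least 5 successes in the first 31. With X ~ Binomial(31, 0.111111), P(Y ≤ 31) = 1 − P(X ≤ 4).
  k=0: C(31,0)·0.111111^0·0.888889^31 = 0.0259580
  k=1: C(31,1)·0.111111^1·0.888889^30 = 0.1005874
  k=2: C(31,2)·0.111111^2·0.888889^29 = 0.1886013
  k=3: C(31,3)·0.111111^3·0.888889^28 = 0.2278933
  k=4: C(31,4)·0.111111^4·0.888889^27 = 0.1994066
1 − 0.7424467 = 0.2575533

0.25755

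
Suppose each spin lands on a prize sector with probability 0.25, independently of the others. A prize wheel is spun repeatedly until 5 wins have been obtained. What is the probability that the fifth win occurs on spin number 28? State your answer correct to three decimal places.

0.023

Y = trial on which the fifth success occurs; negative binomial, r=5, p=0.25.
P(Y=28) = C(27,4) · p^5 · (1−p)^23
= 17550 · 0.00097656 · 0.0013379 = 0.02293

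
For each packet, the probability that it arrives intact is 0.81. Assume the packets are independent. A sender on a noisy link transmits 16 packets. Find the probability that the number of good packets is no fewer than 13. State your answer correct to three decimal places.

0.638

X ~ Binomial(16, 0.81); P(X ≥ 13) = Σ C(16,k) p^k (1−p)^(16−k) over k:
  k=13: C(16,13)·0.81^13·0.19^3 = 0.24817
  k=14: C(16,14)·0.81^14·0.19^2 = 0.22671
  k=15: C(16,15)·0.81^15·0.19^1 = 0.12887
  k=16: C(16,16)·0.81^16·0.19^0 = 0.03434
Total = 0.63809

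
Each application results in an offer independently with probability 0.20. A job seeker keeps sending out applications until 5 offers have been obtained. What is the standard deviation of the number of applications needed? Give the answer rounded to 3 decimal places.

Y = total applications until the fifth success; negative binomial with r=5, p=0.20.
SD(Y) = √[r(1−p)/p²] = √(100.00000) = 10.00000

10.000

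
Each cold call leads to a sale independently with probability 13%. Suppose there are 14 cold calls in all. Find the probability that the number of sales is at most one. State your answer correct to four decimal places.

X ~ Binomial(14, 0.13); P(X ≤ 1) = Σ C(14,k) p^k (1−p)^(14−k) over k:
  k=0: C(14,0)·0.13^0·0.87^14 = 0.142321
  k=1: C(14,1)·0.13^1·0.87^13 = 0.297729
Total = 0.440051

0.4401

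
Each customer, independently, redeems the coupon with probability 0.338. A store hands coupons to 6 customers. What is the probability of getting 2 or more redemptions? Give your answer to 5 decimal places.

X ~ Binomial(6, 0.338); P(X ≥ 2) = Σ C(6,k) p^k (1−p)^(6−k) over k:
  k=2: C(6,2)·0.338^2·0.662^4 = 0.3291218
  k=3: C(6,3)·0.338^3·0.662^3 = 0.2240547
  k=4: C(6,4)·0.338^4·0.662^2 = 0.0857974
  k=5: C(6,5)·0.338^5·0.662^1 = 0.0175224
  k=6: C(6,6)·0.338^6·0.662^0 = 0.0014911
Total = 0.6579873

0.65799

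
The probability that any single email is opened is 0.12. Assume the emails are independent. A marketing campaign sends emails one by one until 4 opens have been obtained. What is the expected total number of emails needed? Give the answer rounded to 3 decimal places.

33.333

Y = total emails until the fourth success; negative binomial with r=4, p=0.12.
E[Y] = r / p = 4 / 0.12 = 33.33333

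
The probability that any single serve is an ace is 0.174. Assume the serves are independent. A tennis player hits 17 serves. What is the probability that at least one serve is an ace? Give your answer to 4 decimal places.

P(at least one) = 1 − P(none) = 1 − (1 − 0.174)^17
= 1 − 0.038785 = 0.961215

0.9612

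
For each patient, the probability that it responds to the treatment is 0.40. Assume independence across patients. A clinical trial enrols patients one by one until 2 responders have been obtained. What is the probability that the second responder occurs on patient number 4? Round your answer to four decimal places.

Y = trial on which the second success occurs; negative binomial, r=2, p=0.40.
P(Y=4) = C(3,1) · p^2 · (1−p)^2
= 3 · 0.16 · 0.36 = 0.172800

0.1728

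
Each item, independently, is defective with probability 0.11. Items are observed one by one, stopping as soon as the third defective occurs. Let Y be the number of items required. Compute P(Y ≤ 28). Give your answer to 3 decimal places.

0.608

Finishing within 28 items ⇔ at least 3 successes in the first 28. With X ~ Binomial(28, 0.11), P(Y ≤ 28) = 1 − P(X ≤ 2).
  k=0: C(28,0)·0.11^0·0.89^28 = 0.03828
  k=1: C(28,1)·0.11^1·0.89^27 = 0.13246
  k=2: C(28,2)·0.11^2·0.89^26 = 0.22101
1 − 0.39175 = 0.60825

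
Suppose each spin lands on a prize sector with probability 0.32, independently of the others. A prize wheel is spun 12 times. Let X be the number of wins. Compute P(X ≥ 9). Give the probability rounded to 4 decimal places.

X ~ Binomial(12, 0.32); P(X ≥ 9) = Σ C(12,k) p^k (1−p)^(12−k) over k:
  k=9: C(12,9)·0.32^9·0.68^3 = 0.002434
  k=10: C(12,10)·0.32^10·0.68^2 = 0.000344
  k=11: C(12,11)·0.32^11·0.68^1 = 0.000029
  k=12: C(12,12)·0.32^12·0.68^0 = 0.000001
Total = 0.002808

0.0028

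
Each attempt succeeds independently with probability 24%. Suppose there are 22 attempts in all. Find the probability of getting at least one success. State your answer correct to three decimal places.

P(at least one) = 1 − P(none) = 1 − (1 − 0.24)^22
= 1 − 0.00239 = 0.99761

0.998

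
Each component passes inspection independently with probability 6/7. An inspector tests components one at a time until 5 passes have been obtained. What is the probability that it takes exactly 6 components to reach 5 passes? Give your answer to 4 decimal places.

Y = trial on which the fifth success occurs; negative binomial, r=5, p=0.857143.
P(Y=6) = C(5,4) · p^5 · (1−p)^1
= 5 · 0.46266 · 0.14286 = 0.330475

0.3305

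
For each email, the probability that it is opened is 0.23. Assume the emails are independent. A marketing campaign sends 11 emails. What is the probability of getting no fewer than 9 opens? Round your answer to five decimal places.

0.00006

X ~ Binomial(11, 0.23); P(X ≥ 9) = Σ C(11,k) p^k (1−p)^(11−k) over k:
  k=9: C(11,9)·0.23^9·0.77^2 = 0.0000587
  k=10: C(11,10)·0.23^10·0.77^1 = 0.0000035
  k=11: C(11,11)·0.23^11·0.77^0 = 0.0000001
Total = 0.0000623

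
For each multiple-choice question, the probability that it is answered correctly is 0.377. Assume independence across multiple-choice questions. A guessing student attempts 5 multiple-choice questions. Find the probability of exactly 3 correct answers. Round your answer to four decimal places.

0.2080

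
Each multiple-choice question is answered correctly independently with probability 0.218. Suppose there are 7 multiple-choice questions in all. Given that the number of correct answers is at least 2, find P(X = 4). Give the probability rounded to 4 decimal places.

X ~ Binomial(7, 0.218). Want P(X=4 | X≥2) = P(X=4) / P(X≥2).
P(X=4) = C(7,4)·0.218^4·0.782^3 = 0.037802
P(X≥2) = 1 − 0.178833 − 0.348976 = 0.472192
Ratio = 0.037802 / 0.472192 = 0.080056

0.0801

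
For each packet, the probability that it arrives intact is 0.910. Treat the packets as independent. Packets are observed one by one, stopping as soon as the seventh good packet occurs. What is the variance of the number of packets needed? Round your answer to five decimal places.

0.76078

Y = total packets until the seventh success; negative binomial with r=7, p=0.91.
Var(Y) = r(1−p)/p² = 7·0.09 / 0.91² = 0.7607777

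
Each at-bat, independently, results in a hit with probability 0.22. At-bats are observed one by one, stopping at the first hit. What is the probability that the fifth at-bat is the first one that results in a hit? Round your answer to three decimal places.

Geometric (trials to first success), p = 0.22.
P(Y = 5) = (1−p)^4 · p = 0.37015 · 0.22 = 0.08143

0.081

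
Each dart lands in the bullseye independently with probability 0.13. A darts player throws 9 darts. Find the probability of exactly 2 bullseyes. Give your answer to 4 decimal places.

0.2295

X ~ Binomial(n=9, p=0.13).
P(X=2) = C(9,2) · p^2 · (1−p)^7
= 36 · 0.0169 · 0.37725 = 0.229522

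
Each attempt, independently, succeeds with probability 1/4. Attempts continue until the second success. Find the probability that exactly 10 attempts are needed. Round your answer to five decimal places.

0.05631

Y = trial on which the second success occurs; negative binomial, r=2, p=0.25.
P(Y=10) = C(9,1) · p^2 · (1−p)^8
= 9 · 0.0625 · 0.10011 = 0.0563135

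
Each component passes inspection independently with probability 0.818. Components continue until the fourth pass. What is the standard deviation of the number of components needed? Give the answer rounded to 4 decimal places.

1.0431

Y = total components until the fourth success; negative binomial with r=4, p=0.818.
SD(Y) = √[r(1−p)/p²] = √(1.087990) = 1.043067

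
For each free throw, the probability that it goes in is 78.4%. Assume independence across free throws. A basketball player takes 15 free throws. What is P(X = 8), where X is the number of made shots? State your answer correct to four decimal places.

0.0201

X ~ Binomial(n=15, p=0.784).
P(X=8) = C(15,8) · p^8 · (1−p)^7
= 6435 · 0.14273 · 2.1937e-05 = 0.020149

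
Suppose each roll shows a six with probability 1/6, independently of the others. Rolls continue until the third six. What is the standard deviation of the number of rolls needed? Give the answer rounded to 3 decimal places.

Y = total rolls until the third success; negative binomial with r=3, p=0.166667.
SD(Y) = √[r(1−p)/p²] = √(90.00000) = 9.48683

9.487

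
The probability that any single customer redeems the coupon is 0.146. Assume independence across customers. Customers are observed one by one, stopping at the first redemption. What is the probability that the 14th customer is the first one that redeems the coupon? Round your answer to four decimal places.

Geometric (trials to first success), p = 0.146.
P(Y = 14) = (1−p)^13 · p = 0.12851 · 0.146 = 0.018763

0.0188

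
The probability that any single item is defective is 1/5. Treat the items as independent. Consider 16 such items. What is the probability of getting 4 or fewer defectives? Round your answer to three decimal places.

X ~ Binomial(16, 0.20); P(X ≤ 4) = Σ C(16,k) p^k (1−p)^(16−k) over k:
  k=0: C(16,0)·0.20^0·0.80^16 = 0.02815
  k=1: C(16,1)·0.20^1·0.80^15 = 0.11259
  k=2: C(16,2)·0.20^2·0.80^14 = 0.21111
  k=3: C(16,3)·0.20^3·0.80^13 = 0.24629
  k=4: C(16,4)·0.20^4·0.80^12 = 0.20011
Total = 0.79825

0.798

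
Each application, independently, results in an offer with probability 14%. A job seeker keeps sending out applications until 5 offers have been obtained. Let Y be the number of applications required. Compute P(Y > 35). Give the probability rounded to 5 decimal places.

Needing more than 35 applications ⇔ fewer than 5 successes in the first 35. With X ~ Binomial(35, 0.14), P(Y > 35) = P(X ≤ 4).
  k=0: C(35,0)·0.14^0·0.86^35 = 0.0050985
  k=1: C(35,1)·0.14^1·0.86^34 = 0.0290498
  k=2: C(35,2)·0.14^2·0.86^33 = 0.0803937
  k=3: C(35,3)·0.14^3·0.86^32 = 0.1439608
  k=4: C(35,4)·0.14^4·0.86^31 = 0.1874838
P(X ≤ 4) = 0.4459866

0.44599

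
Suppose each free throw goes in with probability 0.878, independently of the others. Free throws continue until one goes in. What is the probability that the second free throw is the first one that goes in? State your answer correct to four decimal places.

Geometric (trials to first success), p = 0.878.
P(Y = 2) = (1−p)^1 · p = 0.122 · 0.878 = 0.107116

0.1071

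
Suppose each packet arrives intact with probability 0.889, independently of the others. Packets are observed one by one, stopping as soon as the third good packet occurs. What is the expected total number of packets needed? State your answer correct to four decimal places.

3.3746

Y = total packets until the third success; negative binomial with r=3, p=0.889.
E[Y] = r / p = 3 / 0.889 = 3.374578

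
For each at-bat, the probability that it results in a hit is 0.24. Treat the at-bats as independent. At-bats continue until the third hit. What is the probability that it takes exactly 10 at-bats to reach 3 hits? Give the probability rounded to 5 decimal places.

Y = trial on which the third success occurs; negative binomial, r=3, p=0.24.
P(Y=10) = C(9,2) · p^3 · (1−p)^7
= 36 · 0.013824 · 0.14645 = 0.0728839

0.07288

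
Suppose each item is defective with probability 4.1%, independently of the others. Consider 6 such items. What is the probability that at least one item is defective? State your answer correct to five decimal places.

P(at least one) = 1 − P(none) = 1 − (1 − 0.041)^6
= 1 − 0.7778783 = 0.2221217

0.22212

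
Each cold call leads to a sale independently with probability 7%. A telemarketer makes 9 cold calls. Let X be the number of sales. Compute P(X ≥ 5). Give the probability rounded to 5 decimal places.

0.00017

X ~ Binomial(9, 0.07); P(X ≥ 5) = Σ C(9,k) p^k (1−p)^(9−k) over k:
  k=5: C(9,5)·0.07^5·0.93^4 = 0.0001584
  k=6: C(9,6)·0.07^6·0.93^3 = 0.0000079
  k=7: C(9,7)·0.07^7·0.93^2 = 0.0000003
  k=8: C(9,8)·0.07^8·0.93^1 = 0.0000000
  k=9: C(9,9)·0.07^9·0.93^0 = 0.0000000
Total = 0.0001666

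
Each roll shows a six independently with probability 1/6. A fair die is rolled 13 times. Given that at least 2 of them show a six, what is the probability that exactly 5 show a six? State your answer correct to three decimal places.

X ~ Binomial(13, 0.166667). Want P(X=5 | X≥2) = P(X=5) / P(X≥2).
P(X=5) = C(13,5)·0.166667^5·0.833333^8 = 0.03849
P(X≥2) = 1 − 0.09346 − 0.24301 = 0.66353
Ratio = 0.03849 / 0.66353 = 0.05801

0.058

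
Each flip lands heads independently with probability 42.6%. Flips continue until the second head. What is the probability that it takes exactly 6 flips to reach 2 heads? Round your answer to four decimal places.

Y = trial on which the second success occurs; negative binomial, r=2, p=0.426.
P(Y=6) = C(5,1) · p^2 · (1−p)^4
= 5 · 0.18148 · 0.10855 = 0.098500

0.0985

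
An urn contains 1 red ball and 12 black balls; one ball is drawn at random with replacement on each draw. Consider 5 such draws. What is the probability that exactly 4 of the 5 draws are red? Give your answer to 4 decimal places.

0.0002

X ~ Binomial(n=5, p=0.076923).
P(X=4) = C(5,4) · p^4 · (1−p)^1
= 5 · 3.5013e-05 · 0.92308 = 0.000162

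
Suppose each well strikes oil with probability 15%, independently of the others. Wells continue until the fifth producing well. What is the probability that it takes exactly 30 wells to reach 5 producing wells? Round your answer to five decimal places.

0.03102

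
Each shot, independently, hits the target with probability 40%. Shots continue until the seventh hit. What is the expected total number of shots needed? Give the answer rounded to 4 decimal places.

17.5000

Y = total shots until the seventh success; negative binomial with r=7, p=0.40.
E[Y] = r / p = 7 / 0.40 = 17.500000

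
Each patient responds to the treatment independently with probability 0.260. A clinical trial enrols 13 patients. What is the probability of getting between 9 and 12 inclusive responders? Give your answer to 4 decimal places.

0.0013

X ~ Binomial(13, 0.26); P(9 ≤ X ≤ 12) = Σ C(13,k) p^k (1−p)^(13−k) over k:
  k=9: C(13,9)·0.26^9·0.74^4 = 0.001164
  k=10: C(13,10)·0.26^10·0.74^3 = 0.000164
  k=11: C(13,11)·0.26^11·0.74^2 = 0.000016
  k=12: C(13,12)·0.26^12·0.74^1 = 0.000001
Total = 0.001344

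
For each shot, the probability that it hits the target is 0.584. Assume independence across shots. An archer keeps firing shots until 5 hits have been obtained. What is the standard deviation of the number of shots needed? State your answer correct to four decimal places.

Y = total shots until the fifth success; negative binomial with r=5, p=0.584.
SD(Y) = √[r(1−p)/p²] = √(6.098705) = 2.469556

2.4696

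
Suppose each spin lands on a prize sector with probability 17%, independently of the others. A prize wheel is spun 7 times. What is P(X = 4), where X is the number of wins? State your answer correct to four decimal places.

0.0167

X ~ Binomial(n=7, p=0.17).
P(X=4) = C(7,4) · p^4 · (1−p)^3
= 35 · 0.00083521 · 0.57179 = 0.016715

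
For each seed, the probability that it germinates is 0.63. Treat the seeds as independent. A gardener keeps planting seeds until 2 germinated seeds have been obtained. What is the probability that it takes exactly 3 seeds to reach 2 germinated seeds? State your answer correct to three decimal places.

Y = trial on which the second success occurs; negative binomial, r=2, p=0.63.
P(Y=3) = C(2,1) · p^2 · (1−p)^1
= 2 · 0.3969 · 0.37 = 0.29371

0.294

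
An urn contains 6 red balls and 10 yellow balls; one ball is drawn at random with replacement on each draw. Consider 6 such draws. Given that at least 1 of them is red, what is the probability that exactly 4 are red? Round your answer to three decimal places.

X ~ Binomial(6, 0.375). Want P(X=4 | X≥1) = P(X=4) / P(X≥1).
P(X=4) = C(6,4)·0.375^4·0.625^2 = 0.11587
P(X≥1) = 1 − 0.05960 = 0.94040
Ratio = 0.11587 / 0.94040 = 0.12322

0.123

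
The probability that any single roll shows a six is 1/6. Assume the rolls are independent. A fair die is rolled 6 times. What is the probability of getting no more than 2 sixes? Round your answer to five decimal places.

X ~ Binomial(6, 0.166667); P(X ≤ 2) = Σ C(6,k) p^k (1−p)^(6−k) over k:
  k=0: C(6,0)·0.166667^0·0.833333^6 = 0.3348980
  k=1: C(6,1)·0.166667^1·0.833333^5 = 0.4018776
  k=2: C(6,2)·0.166667^2·0.833333^4 = 0.2009388
Total = 0.9377143

0.93771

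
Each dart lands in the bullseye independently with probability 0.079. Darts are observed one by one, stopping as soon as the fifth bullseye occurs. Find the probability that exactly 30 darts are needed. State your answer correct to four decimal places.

0.0093

Y = trial on which the fifth success occurs; negative binomial, r=5, p=0.079.
P(Y=30) = C(29,4) · p^5 · (1−p)^25
= 23751 · 3.0771e-06 · 0.12779 = 0.009339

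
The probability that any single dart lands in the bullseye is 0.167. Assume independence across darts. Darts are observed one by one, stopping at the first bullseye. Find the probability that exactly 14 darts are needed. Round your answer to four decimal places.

Geometric (trials to first success), p = 0.167.
P(Y = 14) = (1−p)^13 · p = 0.092979 · 0.167 = 0.015527

0.0155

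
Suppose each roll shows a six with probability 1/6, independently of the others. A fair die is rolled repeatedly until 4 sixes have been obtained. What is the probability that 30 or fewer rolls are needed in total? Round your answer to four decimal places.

0.7604

Finishing within 30 rolls ⇔ at least 4 successes in the first 30. With X ~ Binomial(30, 0.166667), P(Y ≤ 30) = 1 − P(X ≤ 3).
  k=0: C(30,0)·0.166667^0·0.833333^30 = 0.004213
  k=1: C(30,1)·0.166667^1·0.833333^29 = 0.025276
  k=2: C(30,2)·0.166667^2·0.833333^28 = 0.073301
  k=3: C(30,3)·0.166667^3·0.833333^27 = 0.136829
1 − 0.239620 = 0.760380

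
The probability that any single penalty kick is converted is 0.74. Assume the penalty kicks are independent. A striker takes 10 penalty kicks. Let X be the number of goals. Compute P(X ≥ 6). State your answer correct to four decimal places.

0.9096

X ~ Binomial(10, 0.74); P(X ≥ 6) = Σ C(10,k) p^k (1−p)^(10−k) over k:
  k=6: C(10,6)·0.74^6·0.26^4 = 0.157581
  k=7: C(10,7)·0.74^7·0.26^3 = 0.256285
  k=8: C(10,8)·0.74^8·0.26^2 = 0.273535
  k=9: C(10,9)·0.74^9·0.26^1 = 0.173005
  k=10: C(10,10)·0.74^10·0.26^0 = 0.049240
Total = 0.909646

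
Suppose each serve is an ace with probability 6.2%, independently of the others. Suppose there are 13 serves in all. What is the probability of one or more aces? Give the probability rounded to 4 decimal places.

P(at least one) = 1 − P(none) = 1 − (1 − 0.062)^13
= 1 − 0.435148 = 0.564852

0.5649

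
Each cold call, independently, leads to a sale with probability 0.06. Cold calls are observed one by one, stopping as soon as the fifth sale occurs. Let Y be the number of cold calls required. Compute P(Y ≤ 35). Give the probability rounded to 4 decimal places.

Finishing within 35 cold calls ⇔ at least 5 successes in the first 35. With X ~ Binomial(35, 0.06), P(Y ≤ 35) = 1 − P(X ≤ 4).
  k=0: C(35,0)·0.06^0·0.94^35 = 0.114677
  k=1: C(35,1)·0.06^1·0.94^34 = 0.256192
  k=2: C(35,2)·0.06^2·0.94^33 = 0.277996
  k=3: C(35,3)·0.06^3·0.94^32 = 0.195189
  k=4: C(35,4)·0.06^4·0.94^31 = 0.099671
1 − 0.943725 = 0.056275

0.0563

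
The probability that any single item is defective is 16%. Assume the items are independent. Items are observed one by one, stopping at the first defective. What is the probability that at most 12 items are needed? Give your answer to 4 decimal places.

0.8766

Y = number of items to the first success; geometric, p = 0.16.
P(Y ≤ 12) = 1 − (1−p)^12 = 1 − 0.123410 = 0.876590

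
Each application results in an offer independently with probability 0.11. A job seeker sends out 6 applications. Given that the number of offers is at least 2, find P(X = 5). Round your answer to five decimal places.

X ~ Binomial(6, 0.11). Want P(X=5 | X≥2) = P(X=5) / P(X≥2).
P(X=5) = C(6,5)·0.11^5·0.89^1 = 0.0000860
P(X≥2) = 1 − 0.4969813 − 0.3685479 = 0.1344708
Ratio = 0.0000860 / 0.1344708 = 0.0006396

0.00064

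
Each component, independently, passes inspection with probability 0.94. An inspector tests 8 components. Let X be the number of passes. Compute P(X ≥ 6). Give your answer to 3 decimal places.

0.990

X ~ Binomial(8, 0.94); P(X ≥ 6) = Σ C(8,k) p^k (1−p)^(8−k) over k:
  k=6: C(8,6)·0.94^6·0.06^2 = 0.06954
  k=7: C(8,7)·0.94^7·0.06^1 = 0.31127
  k=8: C(8,8)·0.94^8·0.06^0 = 0.60957
Total = 0.99038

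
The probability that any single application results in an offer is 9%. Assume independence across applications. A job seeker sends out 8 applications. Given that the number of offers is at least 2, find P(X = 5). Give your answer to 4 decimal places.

X ~ Binomial(8, 0.09). Want P(X=5 | X≥2) = P(X=5) / P(X≥2).
P(X=5) = C(8,5)·0.09^5·0.91^3 = 0.000249
P(X≥2) = 1 − 0.470253 − 0.372068 = 0.157680
Ratio = 0.000249 / 0.157680 = 0.001580

0.0016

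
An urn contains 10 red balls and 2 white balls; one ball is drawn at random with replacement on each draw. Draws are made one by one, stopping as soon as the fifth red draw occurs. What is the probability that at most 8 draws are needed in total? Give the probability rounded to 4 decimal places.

Finishing within 8 draws ⇔ at least 5 successes in the first 8. With X ~ Binomial(8, 0.833333), P(Y ≤ 8) = 1 − P(X ≤ 4).
  k=0: C(8,0)·0.833333^0·0.166667^8 = 0.000001
  k=1: C(8,1)·0.833333^1·0.166667^7 = 0.000024
  k=2: C(8,2)·0.833333^2·0.166667^6 = 0.000417
  k=3: C(8,3)·0.833333^3·0.166667^5 = 0.004168
  k=4: C(8,4)·0.833333^4·0.166667^4 = 0.026048
1 − 0.030656 = 0.969344

0.9693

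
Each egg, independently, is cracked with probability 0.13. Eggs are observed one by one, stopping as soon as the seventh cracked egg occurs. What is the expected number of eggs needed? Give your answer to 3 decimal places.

Y = total eggs until the seventh success; negative binomial with r=7, p=0.13.
E[Y] = r / p = 7 / 0.13 = 53.84615

53.846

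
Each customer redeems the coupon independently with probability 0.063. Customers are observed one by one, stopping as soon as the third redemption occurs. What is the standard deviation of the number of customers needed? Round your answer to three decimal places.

26.613

Y = total customers until the third success; negative binomial with r=3, p=0.063.
SD(Y) = √[r(1−p)/p²] = √(708.23885) = 26.61276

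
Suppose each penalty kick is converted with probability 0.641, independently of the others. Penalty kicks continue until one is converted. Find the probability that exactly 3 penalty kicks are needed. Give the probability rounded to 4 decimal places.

Geometric (trials to first success), p = 0.641.
P(Y = 3) = (1−p)^2 · p = 0.12888 · 0.641 = 0.082613

0.0826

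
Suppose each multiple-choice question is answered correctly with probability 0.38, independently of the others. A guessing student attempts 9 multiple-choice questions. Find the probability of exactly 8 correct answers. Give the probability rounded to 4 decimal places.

X ~ Binomial(n=9, p=0.38).
P(X=8) = C(9,8) · p^8 · (1−p)^1
= 9 · 0.00043478 · 0.62 = 0.002426

0.0024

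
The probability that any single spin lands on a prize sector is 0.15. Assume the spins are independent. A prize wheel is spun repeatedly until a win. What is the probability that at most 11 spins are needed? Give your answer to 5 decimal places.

Y = number of spins to the first success; geometric, p = 0.15.
P(Y ≤ 11) = 1 − (1−p)^11 = 1 − 0.1673432 = 0.8326568

0.83266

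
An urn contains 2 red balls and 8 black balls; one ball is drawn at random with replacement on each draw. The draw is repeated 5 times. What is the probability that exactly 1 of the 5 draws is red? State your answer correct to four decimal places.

X ~ Binomial(n=5, p=0.20).
P(X=1) = C(5,1) · p^1 · (1−p)^4
= 5 · 0.2 · 0.4096 = 0.409600

0.4096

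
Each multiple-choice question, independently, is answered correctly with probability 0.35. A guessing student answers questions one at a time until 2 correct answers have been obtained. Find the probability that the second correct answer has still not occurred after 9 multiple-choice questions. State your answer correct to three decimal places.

0.121

Needing more than 9 multiple-choice questions ⇔ fewer than 2 successes in the first 9. With X ~ Binomial(9, 0.35), P(Y > 9) = P(X ≤ 1).
  k=0: C(9,0)·0.35^0·0.65^9 = 0.02071
  k=1: C(9,1)·0.35^1·0.65^8 = 0.10037
P(X ≤ 1) = 0.12109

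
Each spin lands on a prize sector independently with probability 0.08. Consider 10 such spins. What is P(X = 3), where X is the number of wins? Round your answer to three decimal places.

0.034

X ~ Binomial(n=10, p=0.08).
P(X=3) = C(10,3) · p^3 · (1−p)^7
= 120 · 0.000512 · 0.55785 = 0.03427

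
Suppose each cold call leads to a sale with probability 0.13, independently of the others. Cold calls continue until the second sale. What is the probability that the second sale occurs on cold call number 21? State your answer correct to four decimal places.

Y = trial on which the second success occurs; negative binomial, r=2, p=0.13.
P(Y=21) = C(20,1) · p^2 · (1−p)^19
= 20 · 0.0169 · 0.070936 = 0.023976

0.0240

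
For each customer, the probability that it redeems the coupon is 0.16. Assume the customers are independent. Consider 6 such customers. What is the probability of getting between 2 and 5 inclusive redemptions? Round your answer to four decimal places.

0.2472

X ~ Binomial(6, 0.16); P(2 ≤ X ≤ 5) = Σ C(6,k) p^k (1−p)^(6−k) over k:
  k=2: C(6,2)·0.16^2·0.84^4 = 0.191183
  k=3: C(6,3)·0.16^3·0.84^3 = 0.048554
  k=4: C(6,4)·0.16^4·0.84^2 = 0.006936
  k=5: C(6,5)·0.16^5·0.84^1 = 0.000528
Total = 0.247202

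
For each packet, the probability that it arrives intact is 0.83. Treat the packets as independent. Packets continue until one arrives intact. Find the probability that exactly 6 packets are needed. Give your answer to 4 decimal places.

Geometric (trials to first success), p = 0.83.
P(Y = 6) = (1−p)^5 · p = 0.00014199 · 0.83 = 0.000118

0.0001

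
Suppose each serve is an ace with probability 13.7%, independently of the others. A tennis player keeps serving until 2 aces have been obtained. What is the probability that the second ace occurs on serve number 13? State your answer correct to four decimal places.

0.0445

Y = trial on which the second success occurs; negative binomial, r=2, p=0.137.
P(Y=13) = C(12,1) · p^2 · (1−p)^11
= 12 · 0.018769 · 0.19775 = 0.044539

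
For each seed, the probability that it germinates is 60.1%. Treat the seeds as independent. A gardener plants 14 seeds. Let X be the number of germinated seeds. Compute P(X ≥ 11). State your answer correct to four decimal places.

X ~ Binomial(14, 0.601); P(X ≥ 11) = Σ C(14,k) p^k (1−p)^(14−k) over k:
  k=11: C(14,11)·0.601^11·0.399^3 = 0.085436
  k=12: C(14,12)·0.601^12·0.399^2 = 0.032172
  k=13: C(14,13)·0.601^13·0.399^1 = 0.007455
  k=14: C(14,14)·0.601^14·0.399^0 = 0.000802
Total = 0.125865

0.1259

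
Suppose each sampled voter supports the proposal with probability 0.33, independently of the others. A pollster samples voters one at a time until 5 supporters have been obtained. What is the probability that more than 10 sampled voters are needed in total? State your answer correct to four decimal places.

0.7936

Needing more than 10 sampled voters ⇔ fewer than 5 successes in the first 10. With X ~ Binomial(10, 0.33), P(Y > 10) = P(X ≤ 4).
  k=0: C(10,0)·0.33^0·0.67^10 = 0.018228
  k=1: C(10,1)·0.33^1·0.67^9 = 0.089782
  k=2: C(10,2)·0.33^2·0.67^8 = 0.198993
  k=3: C(10,3)·0.33^3·0.67^7 = 0.261365
  k=4: C(10,4)·0.33^4·0.67^6 = 0.225281
P(X ≤ 4) = 0.793649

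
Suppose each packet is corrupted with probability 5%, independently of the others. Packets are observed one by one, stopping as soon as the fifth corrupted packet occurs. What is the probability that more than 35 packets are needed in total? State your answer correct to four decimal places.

0.9710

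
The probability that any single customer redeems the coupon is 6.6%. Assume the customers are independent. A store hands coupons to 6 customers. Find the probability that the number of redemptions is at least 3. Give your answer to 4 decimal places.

0.0049

X ~ Binomial(6, 0.066); P(X ≥ 3) = Σ C(6,k) p^k (1−p)^(6−k) over k:
  k=3: C(6,3)·0.066^3·0.934^3 = 0.004685
  k=4: C(6,4)·0.066^4·0.934^2 = 0.000248
  k=5: C(6,5)·0.066^5·0.934^1 = 0.000007
  k=6: C(6,6)·0.066^6·0.934^0 = 0.000000
Total = 0.004940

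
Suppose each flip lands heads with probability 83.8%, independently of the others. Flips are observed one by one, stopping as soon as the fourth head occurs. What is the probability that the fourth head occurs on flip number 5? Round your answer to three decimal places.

0.320

Y = trial on which the fourth success occurs; negative binomial, r=4, p=0.838.
P(Y=5) = C(4,3) · p^4 · (1−p)^1
= 4 · 0.49315 · 0.162 = 0.31956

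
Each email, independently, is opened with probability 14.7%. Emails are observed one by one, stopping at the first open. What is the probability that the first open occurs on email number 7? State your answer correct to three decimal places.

0.057

Geometric (trials to first success), p = 0.147.
P(Y = 7) = (1−p)^6 · p = 0.38521 · 0.147 = 0.05663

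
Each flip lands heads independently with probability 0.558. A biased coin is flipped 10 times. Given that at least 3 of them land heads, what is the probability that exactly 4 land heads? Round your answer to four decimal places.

X ~ Binomial(10, 0.558). Want P(X=4 | X≥3) = P(X=4) / P(X≥3).
P(X=4) = C(10,4)·0.558^4·0.442^6 = 0.151806
P(X≥3) = 1 − 0.000285 − 0.003593 − 0.020411 = 0.975712
Ratio = 0.151806 / 0.975712 = 0.155585

0.1556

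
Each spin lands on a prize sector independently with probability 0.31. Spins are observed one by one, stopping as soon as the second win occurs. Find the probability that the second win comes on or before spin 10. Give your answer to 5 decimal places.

Finishing within 10 spins ⇔ at least 2 successes in the first 10. With X ~ Binomial(10, 0.31), P(Y ≤ 10) = 1 − P(X ≤ 1).
  k=0: C(10,0)·0.31^0·0.69^10 = 0.0244619
  k=1: C(10,1)·0.31^1·0.69^9 = 0.1099015
1 − 0.1343634 = 0.8656366

0.86564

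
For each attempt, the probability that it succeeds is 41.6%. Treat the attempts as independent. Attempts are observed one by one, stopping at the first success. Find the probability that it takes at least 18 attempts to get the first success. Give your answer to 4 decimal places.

0.0001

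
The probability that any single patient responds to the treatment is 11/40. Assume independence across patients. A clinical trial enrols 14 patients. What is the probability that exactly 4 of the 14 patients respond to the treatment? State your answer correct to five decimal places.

X ~ Binomial(n=14, p=0.275).
P(X=4) = C(14,4) · p^4 · (1−p)^10
= 1001 · 0.0057191 · 0.040122 = 0.2296915

0.22969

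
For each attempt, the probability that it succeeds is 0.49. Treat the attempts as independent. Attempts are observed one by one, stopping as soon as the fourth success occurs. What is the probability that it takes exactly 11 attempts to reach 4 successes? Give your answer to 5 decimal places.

0.06208

Y = trial on which the fourth success occurs; negative binomial, r=4, p=0.49.
P(Y=11) = C(10,3) · p^4 · (1−p)^7
= 120 · 0.057648 · 0.0089741 = 0.0620807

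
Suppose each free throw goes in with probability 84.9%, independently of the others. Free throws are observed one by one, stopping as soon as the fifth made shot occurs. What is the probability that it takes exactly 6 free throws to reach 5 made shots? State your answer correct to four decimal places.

0.3330

Y = trial on which the fifth success occurs; negative binomial, r=5, p=0.849.
P(Y=6) = C(5,4) · p^5 · (1−p)^1
= 5 · 0.4411 · 0.151 = 0.333032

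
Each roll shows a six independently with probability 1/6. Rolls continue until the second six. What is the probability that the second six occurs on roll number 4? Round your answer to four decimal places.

Y = trial on which the second success occurs; negative binomial, r=2, p=0.166667.
P(Y=4) = C(3,1) · p^2 · (1−p)^2
= 3 · 0.027778 · 0.69444 = 0.057870

0.0579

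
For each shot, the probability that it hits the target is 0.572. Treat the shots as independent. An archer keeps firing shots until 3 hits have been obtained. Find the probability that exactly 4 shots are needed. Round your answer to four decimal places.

Y = trial on which the third success occurs; negative binomial, r=3, p=0.572.
P(Y=4) = C(3,2) · p^3 · (1−p)^1
= 3 · 0.18715 · 0.428 = 0.240300

0.2403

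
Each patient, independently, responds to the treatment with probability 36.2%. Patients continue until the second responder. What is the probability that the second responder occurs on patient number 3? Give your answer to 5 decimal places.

0.16721

Y = trial on which the second success occurs; negative binomial, r=2, p=0.362.
P(Y=3) = C(2,1) · p^2 · (1−p)^1
= 2 · 0.13104 · 0.638 = 0.1672121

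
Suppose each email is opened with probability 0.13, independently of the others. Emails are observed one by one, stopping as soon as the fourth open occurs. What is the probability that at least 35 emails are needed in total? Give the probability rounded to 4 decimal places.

0.3388

Needing more than 34 emails ⇔ fewer than 4 successes in the first 34. With X ~ Binomial(34, 0.13), P(Y > 34) = P(X ≤ 3).
  k=0: C(34,0)·0.13^0·0.87^34 = 0.008783
  k=1: C(34,1)·0.13^1·0.87^33 = 0.044623
  k=2: C(34,2)·0.13^2·0.87^32 = 0.110018
  k=3: C(34,3)·0.13^3·0.87^31 = 0.175355
P(X ≤ 3) = 0.338780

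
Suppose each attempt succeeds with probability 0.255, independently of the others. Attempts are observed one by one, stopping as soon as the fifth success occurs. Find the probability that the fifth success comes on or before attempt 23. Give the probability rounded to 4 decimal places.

Finishing within 23 attempts ⇔ at least 5 successes in the first 23. With X ~ Binomial(23, 0.255), P(Y ≤ 23) = 1 − P(X ≤ 4).
  k=0: C(23,0)·0.255^0·0.745^23 = 0.001147
  k=1: C(23,1)·0.255^1·0.745^22 = 0.009030
  k=2: C(23,2)·0.255^2·0.745^21 = 0.034000
  k=3: C(23,3)·0.255^3·0.745^20 = 0.081464
  k=4: C(23,4)·0.255^4·0.745^19 = 0.139418
1 − 0.265059 = 0.734941

0.7349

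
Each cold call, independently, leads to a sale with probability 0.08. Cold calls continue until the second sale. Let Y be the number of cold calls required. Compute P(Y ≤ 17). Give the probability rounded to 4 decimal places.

Finishing within 17 cold calls ⇔ at least 2 successes in the first 17. With X ~ Binomial(17, 0.08), P(Y ≤ 17) = 1 − P(X ≤ 1).
  k=0: C(17,0)·0.08^0·0.92^17 = 0.242322
  k=1: C(17,1)·0.08^1·0.92^16 = 0.358215
1 − 0.600537 = 0.399463

0.3995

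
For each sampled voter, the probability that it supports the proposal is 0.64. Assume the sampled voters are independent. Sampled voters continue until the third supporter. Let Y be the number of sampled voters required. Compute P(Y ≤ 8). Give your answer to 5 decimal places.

0.97074

Finishing within 8 sampled voters ⇔ at least 3 successes in the first 8. With X ~ Binomial(8, 0.64), P(Y ≤ 8) = 1 − P(X ≤ 2).
  k=0: C(8,0)·0.64^0·0.36^8 = 0.0002821
  k=1: C(8,1)·0.64^1·0.36^7 = 0.0040122
  k=2: C(8,2)·0.64^2·0.36^6 = 0.0249651
1 − 0.0292594 = 0.9707406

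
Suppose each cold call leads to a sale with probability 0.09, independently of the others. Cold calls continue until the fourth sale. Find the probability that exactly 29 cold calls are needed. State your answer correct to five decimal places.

0.02034

Y = trial on which the fourth success occurs; negative binomial, r=4, p=0.09.
P(Y=29) = C(28,3) · p^4 · (1−p)^25
= 3276 · 6.561e-05 · 0.094631 = 0.0203399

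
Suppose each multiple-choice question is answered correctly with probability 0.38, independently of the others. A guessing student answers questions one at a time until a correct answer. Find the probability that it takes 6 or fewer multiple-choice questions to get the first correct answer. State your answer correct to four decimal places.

0.9432

Y = number of multiple-choice questions to the first success; geometric, p = 0.38.
P(Y ≤ 6) = 1 − (1−p)^6 = 1 − 0.056800 = 0.943200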